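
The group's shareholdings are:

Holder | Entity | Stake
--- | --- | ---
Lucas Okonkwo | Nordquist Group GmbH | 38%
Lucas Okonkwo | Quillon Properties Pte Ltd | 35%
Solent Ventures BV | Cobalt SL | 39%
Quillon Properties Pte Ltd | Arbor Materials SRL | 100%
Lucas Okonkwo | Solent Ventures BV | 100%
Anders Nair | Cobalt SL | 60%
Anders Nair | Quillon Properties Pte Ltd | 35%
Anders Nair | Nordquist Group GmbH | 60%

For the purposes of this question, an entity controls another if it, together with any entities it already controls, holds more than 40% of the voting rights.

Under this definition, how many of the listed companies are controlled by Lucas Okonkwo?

Lucas holds 100% of Solent, so Lucas controls Solent.
No other company's threshold is met.
Lucas controls 1 company.

1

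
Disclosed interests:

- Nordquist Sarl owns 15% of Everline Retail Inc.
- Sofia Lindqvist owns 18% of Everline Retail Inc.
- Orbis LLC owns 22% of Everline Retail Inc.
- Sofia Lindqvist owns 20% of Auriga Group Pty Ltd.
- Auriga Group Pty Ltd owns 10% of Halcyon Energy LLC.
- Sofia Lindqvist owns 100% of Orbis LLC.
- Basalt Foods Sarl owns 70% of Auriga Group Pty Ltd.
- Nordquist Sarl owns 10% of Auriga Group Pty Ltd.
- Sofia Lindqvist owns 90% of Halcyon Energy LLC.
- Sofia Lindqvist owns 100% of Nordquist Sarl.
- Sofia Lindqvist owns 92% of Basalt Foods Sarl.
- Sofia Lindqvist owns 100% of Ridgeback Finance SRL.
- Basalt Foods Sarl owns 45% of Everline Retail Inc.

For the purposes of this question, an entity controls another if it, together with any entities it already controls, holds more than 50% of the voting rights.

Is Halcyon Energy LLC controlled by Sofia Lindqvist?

Sofia holds 92% of Basalt, so Sofia controls Basalt.
Sofia holds 100% of Nordquist, so Sofia controls Nordquist.
Nordquist and Basalt and Sofia together hold 10% + 70% + 20% = 100% of Auriga, so Sofia controls Auriga.
Sofia and Auriga together hold 90% + 10% = 100% of Halcyon, so Sofia controls Halcyon.

Yes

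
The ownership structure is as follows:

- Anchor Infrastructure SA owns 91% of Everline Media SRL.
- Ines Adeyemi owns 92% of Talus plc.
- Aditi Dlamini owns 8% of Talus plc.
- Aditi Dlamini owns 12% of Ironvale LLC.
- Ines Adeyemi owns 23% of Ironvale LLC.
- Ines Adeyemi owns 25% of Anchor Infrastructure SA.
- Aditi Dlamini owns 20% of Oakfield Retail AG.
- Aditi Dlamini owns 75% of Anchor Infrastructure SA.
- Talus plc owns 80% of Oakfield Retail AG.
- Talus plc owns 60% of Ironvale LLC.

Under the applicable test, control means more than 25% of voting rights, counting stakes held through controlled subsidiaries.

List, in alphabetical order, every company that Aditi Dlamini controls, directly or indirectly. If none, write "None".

Anchor Infrastructure SA, Everline Media SRL

Aditi holds 75% of Anchor, so Aditi controls Anchor.
Anchor holds 91% of Everline, so Aditi controls Everline.
No other company's threshold is met.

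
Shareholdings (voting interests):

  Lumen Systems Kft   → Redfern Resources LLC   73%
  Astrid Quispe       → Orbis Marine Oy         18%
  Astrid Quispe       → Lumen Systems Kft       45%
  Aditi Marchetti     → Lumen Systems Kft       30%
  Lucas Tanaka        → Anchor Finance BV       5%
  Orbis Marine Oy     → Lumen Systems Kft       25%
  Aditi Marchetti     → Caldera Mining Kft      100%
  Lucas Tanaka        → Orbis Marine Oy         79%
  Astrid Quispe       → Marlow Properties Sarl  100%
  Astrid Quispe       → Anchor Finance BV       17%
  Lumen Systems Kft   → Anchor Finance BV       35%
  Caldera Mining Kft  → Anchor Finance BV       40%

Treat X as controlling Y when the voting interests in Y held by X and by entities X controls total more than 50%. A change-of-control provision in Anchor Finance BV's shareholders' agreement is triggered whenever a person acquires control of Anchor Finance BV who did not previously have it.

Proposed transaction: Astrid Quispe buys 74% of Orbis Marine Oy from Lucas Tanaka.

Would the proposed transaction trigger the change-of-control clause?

The purchase adds only to Astrid's holdings (Lucas's stake shrinks), so Astrid is the only person who could newly come to control Anchor.
Astrid holds 100% of Marlow, so Astrid controls Marlow.
In Anchor, Astrid's side holds only 17%, not > 50%.
So before the transaction, Astrid does not control Anchor.
After the purchase, Astrid's direct stake in Orbis rises to 18% + 74% = 92%, and Lucas's stake falls to 5%.
Astrid holds 92% of Orbis, so Astrid controls Orbis.
Astrid and Orbis together hold 45% + 25% = 70% of Lumen, so Astrid controls Lumen.
Lumen and Astrid together hold 35% + 17% = 52% of Anchor, so Astrid controls Anchor.
Astrid did not control Anchor before and does after, so the clause is triggered.

Yes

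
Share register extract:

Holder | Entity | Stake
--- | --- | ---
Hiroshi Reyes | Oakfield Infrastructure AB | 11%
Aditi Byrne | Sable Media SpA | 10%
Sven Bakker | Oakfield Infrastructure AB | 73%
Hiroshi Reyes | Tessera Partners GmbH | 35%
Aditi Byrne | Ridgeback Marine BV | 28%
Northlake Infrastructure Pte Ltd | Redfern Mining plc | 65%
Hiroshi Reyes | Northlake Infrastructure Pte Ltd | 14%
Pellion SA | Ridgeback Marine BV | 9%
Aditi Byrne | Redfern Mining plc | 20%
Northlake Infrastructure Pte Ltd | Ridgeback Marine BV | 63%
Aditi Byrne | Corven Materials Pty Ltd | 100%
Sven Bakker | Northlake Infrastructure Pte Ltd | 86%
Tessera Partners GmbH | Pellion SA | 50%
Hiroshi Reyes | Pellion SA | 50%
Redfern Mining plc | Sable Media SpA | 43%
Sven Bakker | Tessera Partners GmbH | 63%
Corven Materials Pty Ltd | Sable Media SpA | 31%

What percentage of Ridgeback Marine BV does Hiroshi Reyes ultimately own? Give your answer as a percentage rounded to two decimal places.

14.90%

Hiroshi reaches Ridgeback along 3 paths.
Via Tessera → Pellion: 35% × 50% × 9% = 1.575%.
Via Pellion: 50% × 9% = 4.5%.
Via Northlake: 14% × 63% = 8.82%.
Total: 1.575% + 4.5% + 8.82% = 14.895%.
Rounded: 14.90%.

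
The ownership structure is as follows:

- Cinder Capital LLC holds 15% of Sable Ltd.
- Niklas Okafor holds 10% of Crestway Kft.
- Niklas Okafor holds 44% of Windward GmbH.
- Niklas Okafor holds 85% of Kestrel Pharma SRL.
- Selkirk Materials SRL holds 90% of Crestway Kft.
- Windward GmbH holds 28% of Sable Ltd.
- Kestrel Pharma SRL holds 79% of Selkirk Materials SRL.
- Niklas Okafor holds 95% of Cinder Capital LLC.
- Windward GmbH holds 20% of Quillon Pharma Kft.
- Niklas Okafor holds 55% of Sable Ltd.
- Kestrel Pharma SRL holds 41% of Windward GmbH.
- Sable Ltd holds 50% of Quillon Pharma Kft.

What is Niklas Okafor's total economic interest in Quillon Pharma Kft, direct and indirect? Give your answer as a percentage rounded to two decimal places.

Niklas reaches Quillon along 6 paths.
Via Windward: 44% × 20% = 8.8%.
Via Kestrel → Windward: 85% × 41% × 20% = 6.97%.
Via Cinder → Sable: 95% × 15% × 50% = 7.125%.
Via Windward → Sable: 44% × 28% × 50% = 6.16%.
Via Kestrel → Windward → Sable: 85% × 41% × 28% × 50% = 4.879%.
Via Sable: 55% × 50% = 27.5%.
Total: 8.8% + 6.97% + 7.125% + 6.16% + 4.879% + 27.5% = 61.434%.
Rounded: 61.43%.

61.43%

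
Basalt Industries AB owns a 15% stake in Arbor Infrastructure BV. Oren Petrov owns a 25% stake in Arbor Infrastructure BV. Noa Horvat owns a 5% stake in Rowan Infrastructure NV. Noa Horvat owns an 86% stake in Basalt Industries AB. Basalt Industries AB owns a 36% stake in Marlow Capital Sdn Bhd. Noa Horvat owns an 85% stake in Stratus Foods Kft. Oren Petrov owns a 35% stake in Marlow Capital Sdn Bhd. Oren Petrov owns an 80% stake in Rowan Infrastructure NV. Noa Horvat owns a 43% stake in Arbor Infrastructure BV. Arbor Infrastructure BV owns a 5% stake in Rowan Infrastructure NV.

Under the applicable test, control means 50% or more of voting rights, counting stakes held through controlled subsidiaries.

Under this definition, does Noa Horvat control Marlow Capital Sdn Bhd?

No

Noa holds 86% of Basalt, so Noa controls Basalt.
Noa and Basalt together hold 43% + 15% = 58% of Arbor, so Noa controls Arbor.
Noa holds 85% of Stratus, so Noa controls Stratus.
In Marlow, Noa's side holds only 36%, not ≥ 50%.
So Noa does not control Marlow.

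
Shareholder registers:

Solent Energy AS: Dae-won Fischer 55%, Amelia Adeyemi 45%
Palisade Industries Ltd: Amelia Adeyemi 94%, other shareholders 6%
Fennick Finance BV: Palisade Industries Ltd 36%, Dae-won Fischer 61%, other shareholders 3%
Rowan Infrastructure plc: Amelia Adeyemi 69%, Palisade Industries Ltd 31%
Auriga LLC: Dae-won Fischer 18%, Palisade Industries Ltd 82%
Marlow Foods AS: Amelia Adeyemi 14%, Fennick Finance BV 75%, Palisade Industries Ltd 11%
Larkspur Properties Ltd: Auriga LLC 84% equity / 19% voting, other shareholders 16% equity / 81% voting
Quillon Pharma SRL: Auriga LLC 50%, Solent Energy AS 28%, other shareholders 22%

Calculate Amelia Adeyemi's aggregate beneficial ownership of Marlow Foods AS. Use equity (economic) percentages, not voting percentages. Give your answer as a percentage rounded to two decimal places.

Amelia reaches Marlow along 3 paths.
Direct stake: 14% = 14%.
Via Palisade → Fennick: 94% × 36% × 75% = 25.38%.
Via Palisade: 94% × 11% = 10.34%.
Total: 14% + 25.38% + 10.34% = 49.72%.

49.72%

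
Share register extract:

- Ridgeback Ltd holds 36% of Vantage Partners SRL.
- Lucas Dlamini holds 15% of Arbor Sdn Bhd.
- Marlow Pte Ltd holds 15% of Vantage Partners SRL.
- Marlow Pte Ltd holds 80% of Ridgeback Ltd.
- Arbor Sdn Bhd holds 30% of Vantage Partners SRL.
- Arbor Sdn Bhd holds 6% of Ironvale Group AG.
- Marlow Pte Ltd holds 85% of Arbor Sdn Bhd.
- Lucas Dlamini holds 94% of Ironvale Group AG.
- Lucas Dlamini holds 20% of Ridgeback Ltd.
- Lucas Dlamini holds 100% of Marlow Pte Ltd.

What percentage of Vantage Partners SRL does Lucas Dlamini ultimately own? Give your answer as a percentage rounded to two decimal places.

Lucas reaches Vantage along 5 paths.
Via Ridgeback: 20% × 36% = 7.2%.
Via Marlow → Ridgeback: 100% × 80% × 36% = 28.8%.
Via Marlow: 100% × 15% = 15%.
Via Arbor: 15% × 30% = 4.5%.
Via Marlow → Arbor: 100% × 85% × 30% = 25.5%.
Total: 7.2% + 28.8% + 15% + 4.5% + 25.5% = 81%.
Rounded: 81.00%.

81.00%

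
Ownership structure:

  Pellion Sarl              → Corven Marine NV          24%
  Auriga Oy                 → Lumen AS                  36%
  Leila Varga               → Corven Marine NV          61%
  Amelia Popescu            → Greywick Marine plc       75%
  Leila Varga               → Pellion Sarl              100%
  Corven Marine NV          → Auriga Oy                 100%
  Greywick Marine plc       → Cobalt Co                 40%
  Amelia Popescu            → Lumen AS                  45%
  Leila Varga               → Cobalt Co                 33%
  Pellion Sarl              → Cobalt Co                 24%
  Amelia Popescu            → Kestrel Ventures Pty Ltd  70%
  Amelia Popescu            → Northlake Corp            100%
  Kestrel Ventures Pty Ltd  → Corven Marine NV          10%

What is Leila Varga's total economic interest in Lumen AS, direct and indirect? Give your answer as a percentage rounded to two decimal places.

Leila reaches Lumen along 2 paths.
Via Corven → Auriga: 61% × 100% × 36% = 21.96%.
Via Pellion → Corven → Auriga: 100% × 24% × 100% × 36% = 8.64%.
Total: 21.96% + 8.64% = 30.6%.
Rounded: 30.60%.

30.60%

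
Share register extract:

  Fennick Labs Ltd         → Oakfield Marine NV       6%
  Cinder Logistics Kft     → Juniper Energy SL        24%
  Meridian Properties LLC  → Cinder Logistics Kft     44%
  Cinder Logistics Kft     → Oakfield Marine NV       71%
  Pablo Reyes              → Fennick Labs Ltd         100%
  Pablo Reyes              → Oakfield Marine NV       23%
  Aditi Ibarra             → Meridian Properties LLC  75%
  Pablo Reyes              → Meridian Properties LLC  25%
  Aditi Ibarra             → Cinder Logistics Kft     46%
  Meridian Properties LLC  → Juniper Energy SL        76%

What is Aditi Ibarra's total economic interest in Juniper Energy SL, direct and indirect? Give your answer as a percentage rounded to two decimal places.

Aditi reaches Juniper along 3 paths.
Via Meridian: 75% × 76% = 57%.
Via Cinder: 46% × 24% = 11.04%.
Via Meridian → Cinder: 75% × 44% × 24% = 7.92%.
Total: 57% + 11.04% + 7.92% = 75.96%.

75.96%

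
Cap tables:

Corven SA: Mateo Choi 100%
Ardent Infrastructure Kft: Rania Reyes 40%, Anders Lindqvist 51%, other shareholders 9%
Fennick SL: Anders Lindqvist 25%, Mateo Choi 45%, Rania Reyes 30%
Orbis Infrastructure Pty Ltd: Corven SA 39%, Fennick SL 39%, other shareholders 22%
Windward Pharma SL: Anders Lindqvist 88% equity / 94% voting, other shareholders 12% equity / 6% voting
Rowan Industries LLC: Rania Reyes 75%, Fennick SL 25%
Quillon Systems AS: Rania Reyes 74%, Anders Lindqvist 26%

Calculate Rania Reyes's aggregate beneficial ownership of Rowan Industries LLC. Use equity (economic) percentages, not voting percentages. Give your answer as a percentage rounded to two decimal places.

82.50%

Rania reaches Rowan along 2 paths.
Direct stake: 75% = 75%.
Via Fennick: 30% × 25% = 7.5%.
Total: 75% + 7.5% = 82.5%.
Rounded: 82.50%.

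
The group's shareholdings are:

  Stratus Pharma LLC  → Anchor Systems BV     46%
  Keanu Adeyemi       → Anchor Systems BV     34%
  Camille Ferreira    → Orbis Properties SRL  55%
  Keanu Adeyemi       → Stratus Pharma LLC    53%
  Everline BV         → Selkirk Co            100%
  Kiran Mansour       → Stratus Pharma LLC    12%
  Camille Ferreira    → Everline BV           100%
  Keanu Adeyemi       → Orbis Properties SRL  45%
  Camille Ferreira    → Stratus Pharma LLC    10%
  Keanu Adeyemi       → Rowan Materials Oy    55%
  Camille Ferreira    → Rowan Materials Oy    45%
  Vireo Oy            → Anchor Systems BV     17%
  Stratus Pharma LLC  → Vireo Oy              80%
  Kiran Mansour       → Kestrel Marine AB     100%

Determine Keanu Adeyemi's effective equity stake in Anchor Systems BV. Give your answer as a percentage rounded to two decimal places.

65.59%

Keanu reaches Anchor along 3 paths.
Via Stratus: 53% × 46% = 24.38%.
Direct stake: 34% = 34%.
Via Stratus → Vireo: 53% × 80% × 17% = 7.208%.
Total: 24.38% + 34% + 7.208% = 65.588%.
Rounded: 65.59%.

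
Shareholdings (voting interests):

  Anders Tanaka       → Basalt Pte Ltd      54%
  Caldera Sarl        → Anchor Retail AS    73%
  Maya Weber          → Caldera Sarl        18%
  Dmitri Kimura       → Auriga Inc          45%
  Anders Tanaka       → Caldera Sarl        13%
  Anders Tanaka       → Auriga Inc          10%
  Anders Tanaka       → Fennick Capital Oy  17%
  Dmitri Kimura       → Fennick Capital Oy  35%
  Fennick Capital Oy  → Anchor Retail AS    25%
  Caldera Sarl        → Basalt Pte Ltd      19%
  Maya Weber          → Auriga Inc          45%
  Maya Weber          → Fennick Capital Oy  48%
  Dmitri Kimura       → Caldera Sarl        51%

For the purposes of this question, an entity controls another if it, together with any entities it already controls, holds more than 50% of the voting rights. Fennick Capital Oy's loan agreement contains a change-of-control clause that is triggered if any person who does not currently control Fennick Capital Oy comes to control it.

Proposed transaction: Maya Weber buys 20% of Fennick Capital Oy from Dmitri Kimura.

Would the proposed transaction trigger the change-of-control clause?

The purchase adds only to Maya's holdings (Dmitri's stake shrinks), so Maya is the only person who could newly come to control Fennick.
Maya's largest direct stake is 48% in Fennick, which does not meet the threshold, so Maya controls no company.
In Fennick, Maya's side holds only 48%, not > 50%.
So before the transaction, Maya does not control Fennick.
After the purchase, Maya's direct stake in Fennick rises to 48% + 20% = 68%, and Dmitri's stake falls to 15%.
Maya holds 68% of Fennick, so Maya controls Fennick.
Maya did not control Fennick before and does after, so the clause is triggered.

Yes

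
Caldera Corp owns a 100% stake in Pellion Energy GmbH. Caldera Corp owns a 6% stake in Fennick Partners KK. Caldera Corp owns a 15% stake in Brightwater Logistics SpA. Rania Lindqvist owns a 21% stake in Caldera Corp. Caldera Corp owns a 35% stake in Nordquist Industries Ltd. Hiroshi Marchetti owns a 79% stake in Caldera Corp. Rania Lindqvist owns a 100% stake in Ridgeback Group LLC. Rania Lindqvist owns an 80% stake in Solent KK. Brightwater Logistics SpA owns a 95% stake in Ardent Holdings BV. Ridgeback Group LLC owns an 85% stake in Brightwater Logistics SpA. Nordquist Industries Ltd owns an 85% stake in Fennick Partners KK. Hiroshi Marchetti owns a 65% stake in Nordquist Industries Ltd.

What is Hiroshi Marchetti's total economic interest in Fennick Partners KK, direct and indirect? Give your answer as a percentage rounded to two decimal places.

83.49%

Hiroshi reaches Fennick along 3 paths.
Via Caldera: 79% × 6% = 4.74%.
Via Caldera → Nordquist: 79% × 35% × 85% = 23.5025%.
Via Nordquist: 65% × 85% = 55.25%.
Total: 4.74% + 23.5025% + 55.25% = 83.4925%.
Rounded: 83.49%.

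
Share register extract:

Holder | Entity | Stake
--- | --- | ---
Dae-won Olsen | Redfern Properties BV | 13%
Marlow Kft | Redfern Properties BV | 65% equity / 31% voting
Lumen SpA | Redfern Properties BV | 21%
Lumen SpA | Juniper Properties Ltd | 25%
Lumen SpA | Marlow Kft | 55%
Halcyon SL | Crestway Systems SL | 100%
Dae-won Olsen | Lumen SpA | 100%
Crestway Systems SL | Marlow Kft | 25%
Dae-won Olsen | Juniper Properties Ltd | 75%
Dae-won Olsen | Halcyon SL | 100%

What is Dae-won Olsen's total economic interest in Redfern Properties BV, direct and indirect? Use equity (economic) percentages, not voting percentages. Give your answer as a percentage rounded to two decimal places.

86.00%

Dae-won reaches Redfern along 4 paths.
Via Lumen: 100% × 21% = 21%.
Direct stake: 13% = 13%.
Via Lumen → Marlow: 100% × 55% × 65% = 35.75%.
Via Halcyon → Crestway → Marlow: 100% × 100% × 25% × 65% = 16.25%.
Total: 21% + 13% + 35.75% + 16.25% = 86%.
Rounded: 86.00%.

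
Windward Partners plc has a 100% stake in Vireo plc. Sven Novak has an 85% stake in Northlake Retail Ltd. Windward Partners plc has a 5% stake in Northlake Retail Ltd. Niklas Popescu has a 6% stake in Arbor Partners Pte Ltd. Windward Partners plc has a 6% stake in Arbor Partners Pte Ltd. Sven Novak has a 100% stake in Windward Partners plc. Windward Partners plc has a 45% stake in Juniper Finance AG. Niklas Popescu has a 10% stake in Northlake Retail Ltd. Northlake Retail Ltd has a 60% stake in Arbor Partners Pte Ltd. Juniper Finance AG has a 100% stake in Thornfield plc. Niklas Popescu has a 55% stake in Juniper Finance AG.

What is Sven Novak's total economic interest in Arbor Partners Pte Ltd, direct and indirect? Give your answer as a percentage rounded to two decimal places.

60.00%

Sven reaches Arbor along 3 paths.
Via Northlake: 85% × 60% = 51%.
Via Windward → Northlake: 100% × 5% × 60% = 3%.
Via Windward: 100% × 6% = 6%.
Total: 51% + 3% + 6% = 60%.
Rounded: 60.00%.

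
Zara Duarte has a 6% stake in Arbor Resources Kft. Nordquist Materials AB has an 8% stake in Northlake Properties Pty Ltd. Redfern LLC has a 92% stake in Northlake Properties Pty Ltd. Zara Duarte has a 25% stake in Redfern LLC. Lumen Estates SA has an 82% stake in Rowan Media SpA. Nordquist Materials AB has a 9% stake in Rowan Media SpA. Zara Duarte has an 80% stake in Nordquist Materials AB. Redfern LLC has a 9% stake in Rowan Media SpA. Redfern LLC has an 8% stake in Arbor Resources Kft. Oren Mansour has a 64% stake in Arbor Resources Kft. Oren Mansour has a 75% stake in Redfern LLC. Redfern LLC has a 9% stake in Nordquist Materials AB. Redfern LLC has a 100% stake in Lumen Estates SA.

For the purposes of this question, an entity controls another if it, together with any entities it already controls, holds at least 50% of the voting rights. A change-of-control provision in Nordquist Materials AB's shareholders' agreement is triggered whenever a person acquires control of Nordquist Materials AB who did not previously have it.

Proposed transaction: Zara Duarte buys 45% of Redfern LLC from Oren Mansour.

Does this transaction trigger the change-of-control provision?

The purchase adds only to Zara's holdings (Oren's stake shrinks), so Zara is the only person who could newly come to control Nordquist.
Zara holds 80% of Nordquist, so Zara controls Nordquist.
So Zara already controls Nordquist before the transaction.
After the purchase, Zara's direct stake in Redfern rises to 25% + 45% = 70%, and Oren's stake falls to 30%.
Zara controlled Nordquist already, so this is not a new person acquiring control; every other person's position is unchanged or reduced.
No new person acquires control, so the clause is not triggered.

No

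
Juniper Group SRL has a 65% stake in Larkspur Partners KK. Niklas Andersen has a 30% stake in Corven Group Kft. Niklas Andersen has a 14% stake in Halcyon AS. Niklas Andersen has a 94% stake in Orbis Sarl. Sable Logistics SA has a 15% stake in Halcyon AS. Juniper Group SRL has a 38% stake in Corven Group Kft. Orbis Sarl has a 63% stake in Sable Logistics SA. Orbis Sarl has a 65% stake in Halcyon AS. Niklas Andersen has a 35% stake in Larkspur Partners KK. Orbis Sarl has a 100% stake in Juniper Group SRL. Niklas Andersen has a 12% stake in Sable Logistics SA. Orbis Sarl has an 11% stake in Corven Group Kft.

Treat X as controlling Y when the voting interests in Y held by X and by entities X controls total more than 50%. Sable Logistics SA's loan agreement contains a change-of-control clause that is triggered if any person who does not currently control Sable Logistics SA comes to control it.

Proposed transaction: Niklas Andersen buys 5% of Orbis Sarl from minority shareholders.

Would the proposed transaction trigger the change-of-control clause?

The purchase changes only Niklas's holdings, so Niklas is the only person who could newly come to control Sable.
Niklas holds 94% of Orbis, so Niklas controls Orbis.
Orbis and Niklas together hold 63% + 12% = 75% of Sable, so Niklas controls Sable.
So Niklas already controls Sable before the transaction.
After the purchase, Niklas's direct stake in Orbis rises to 94% + 5% = 99%.
Niklas controlled Sable already, so this is not a new person acquiring control; every other person's position is unchanged or reduced.
No new person acquires control, so the clause is not triggered.

No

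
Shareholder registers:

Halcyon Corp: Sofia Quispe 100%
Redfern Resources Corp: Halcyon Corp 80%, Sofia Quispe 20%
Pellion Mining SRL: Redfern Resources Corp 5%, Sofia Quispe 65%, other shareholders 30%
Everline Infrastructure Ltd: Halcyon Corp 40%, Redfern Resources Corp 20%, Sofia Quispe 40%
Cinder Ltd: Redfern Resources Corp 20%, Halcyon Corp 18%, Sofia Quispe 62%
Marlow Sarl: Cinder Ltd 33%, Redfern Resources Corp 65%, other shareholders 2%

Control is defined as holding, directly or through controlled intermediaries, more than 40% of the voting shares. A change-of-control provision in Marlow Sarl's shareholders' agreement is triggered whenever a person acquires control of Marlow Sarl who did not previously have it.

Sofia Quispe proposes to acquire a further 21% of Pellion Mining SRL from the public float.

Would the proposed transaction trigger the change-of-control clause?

The purchase changes only Sofia's holdings, so Sofia is the only person who could newly come to control Marlow.
Sofia holds 100% of Halcyon, so Sofia controls Halcyon.
Halcyon and Sofia together hold 80% + 20% = 100% of Redfern, so Sofia controls Redfern.
Redfern and Halcyon and Sofia together hold 20% + 18% + 62% = 100% of Cinder, so Sofia controls Cinder.
Cinder and Redfern together hold 33% + 65% = 98% of Marlow, so Sofia controls Marlow.
So Sofia already controls Marlow before the transaction.
After the purchase, Sofia's direct stake in Pellion rises to 65% + 21% = 86%.
Sofia controlled Marlow already, so this is not a new person acquiring control; every other person's position is unchanged or reduced.
No new person acquires control, so the clause is not triggered.

No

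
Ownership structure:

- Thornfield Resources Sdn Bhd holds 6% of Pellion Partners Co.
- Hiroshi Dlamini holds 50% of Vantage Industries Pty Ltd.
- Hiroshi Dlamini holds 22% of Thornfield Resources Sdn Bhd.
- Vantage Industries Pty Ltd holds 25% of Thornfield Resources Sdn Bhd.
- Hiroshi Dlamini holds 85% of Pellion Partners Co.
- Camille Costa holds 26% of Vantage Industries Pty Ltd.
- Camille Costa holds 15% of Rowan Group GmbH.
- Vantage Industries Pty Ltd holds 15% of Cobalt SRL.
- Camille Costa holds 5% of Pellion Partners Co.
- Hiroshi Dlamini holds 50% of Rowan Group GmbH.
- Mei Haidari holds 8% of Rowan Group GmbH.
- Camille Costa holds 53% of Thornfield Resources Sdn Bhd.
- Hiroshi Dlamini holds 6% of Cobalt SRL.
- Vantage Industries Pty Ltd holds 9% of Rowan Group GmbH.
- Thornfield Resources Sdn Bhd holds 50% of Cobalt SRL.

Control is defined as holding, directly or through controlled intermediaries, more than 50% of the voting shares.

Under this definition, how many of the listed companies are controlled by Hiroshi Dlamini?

Hiroshi holds 85% of Pellion, so Hiroshi controls Pellion.
No other company's threshold is met.
Hiroshi controls 1 company.

1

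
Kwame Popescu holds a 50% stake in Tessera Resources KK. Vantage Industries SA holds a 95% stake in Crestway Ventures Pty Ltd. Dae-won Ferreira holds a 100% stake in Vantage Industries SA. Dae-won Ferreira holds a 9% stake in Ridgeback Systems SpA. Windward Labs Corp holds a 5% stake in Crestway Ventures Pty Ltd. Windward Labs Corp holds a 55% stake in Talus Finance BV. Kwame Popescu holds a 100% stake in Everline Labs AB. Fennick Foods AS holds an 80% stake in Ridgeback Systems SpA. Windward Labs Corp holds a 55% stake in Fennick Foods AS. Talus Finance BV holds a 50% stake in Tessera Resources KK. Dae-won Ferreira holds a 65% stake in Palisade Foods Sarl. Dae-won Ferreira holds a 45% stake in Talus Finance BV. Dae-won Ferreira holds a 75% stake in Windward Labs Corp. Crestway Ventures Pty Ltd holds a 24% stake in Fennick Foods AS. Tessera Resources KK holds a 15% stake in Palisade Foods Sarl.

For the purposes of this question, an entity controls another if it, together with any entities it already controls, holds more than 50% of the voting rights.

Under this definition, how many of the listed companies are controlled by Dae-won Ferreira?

Dae-won holds 75% of Windward, so Dae-won controls Windward.
Dae-won holds 100% of Vantage, so Dae-won controls Vantage.
Windward and Dae-won together hold 55% + 45% = 100% of Talus, so Dae-won controls Talus.
Windward and Vantage together hold 5% + 95% = 100% of Crestway, so Dae-won controls Crestway.
Dae-won holds 65% of Palisade, so Dae-won controls Palisade.
Crestway and Windward together hold 24% + 55% = 79% of Fennick, so Dae-won controls Fennick.
Dae-won and Fennick together hold 9% + 80% = 89% of Ridgeback, so Dae-won controls Ridgeback.
No other company's threshold is met.
Dae-won controls 7 companies.

7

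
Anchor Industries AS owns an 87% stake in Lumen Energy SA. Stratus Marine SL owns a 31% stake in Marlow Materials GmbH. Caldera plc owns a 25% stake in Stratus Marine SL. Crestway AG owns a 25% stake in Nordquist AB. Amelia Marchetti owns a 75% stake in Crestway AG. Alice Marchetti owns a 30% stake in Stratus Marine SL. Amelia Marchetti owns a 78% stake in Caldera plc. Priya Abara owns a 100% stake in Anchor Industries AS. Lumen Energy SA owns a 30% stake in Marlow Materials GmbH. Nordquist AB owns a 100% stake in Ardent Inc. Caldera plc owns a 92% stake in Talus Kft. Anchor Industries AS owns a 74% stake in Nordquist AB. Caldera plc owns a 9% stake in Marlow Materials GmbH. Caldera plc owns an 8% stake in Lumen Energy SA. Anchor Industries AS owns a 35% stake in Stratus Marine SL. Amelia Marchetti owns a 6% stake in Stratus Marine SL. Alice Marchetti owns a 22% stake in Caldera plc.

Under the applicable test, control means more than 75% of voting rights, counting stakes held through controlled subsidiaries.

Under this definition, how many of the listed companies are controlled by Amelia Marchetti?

Amelia holds 78% of Caldera, so Amelia controls Caldera.
Caldera holds 92% of Talus, so Amelia controls Talus.
No other company's threshold is met.
Amelia controls 2 companies.

2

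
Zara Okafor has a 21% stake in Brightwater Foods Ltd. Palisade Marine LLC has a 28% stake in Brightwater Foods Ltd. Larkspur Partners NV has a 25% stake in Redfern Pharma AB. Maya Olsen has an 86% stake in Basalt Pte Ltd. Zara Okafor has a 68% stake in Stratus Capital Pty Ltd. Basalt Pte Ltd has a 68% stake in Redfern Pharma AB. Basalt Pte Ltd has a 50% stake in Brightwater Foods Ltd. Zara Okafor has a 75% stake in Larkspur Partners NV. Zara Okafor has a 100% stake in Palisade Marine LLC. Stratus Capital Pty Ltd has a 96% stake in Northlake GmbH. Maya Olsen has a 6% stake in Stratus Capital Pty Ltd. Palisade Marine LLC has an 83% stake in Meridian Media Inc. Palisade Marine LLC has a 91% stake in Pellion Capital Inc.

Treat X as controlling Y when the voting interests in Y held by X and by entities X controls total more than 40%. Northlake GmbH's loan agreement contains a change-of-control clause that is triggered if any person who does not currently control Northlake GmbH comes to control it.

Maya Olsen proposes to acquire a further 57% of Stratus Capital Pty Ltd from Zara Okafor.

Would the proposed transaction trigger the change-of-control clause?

The purchase adds only to Maya's holdings (Zara's stake shrinks), so Maya is the only person who could newly come to control Northlake.
Maya holds 86% of Basalt, so Maya controls Basalt.
Basalt holds 68% of Redfern, so Maya controls Redfern.
Basalt holds 50% of Brightwater, so Maya controls Brightwater.
Neither Maya nor any entity Maya controls holds any voting interest in Northlake.
So before the transaction, Maya does not control Northlake.
After the purchase, Maya's direct stake in Stratus rises to 6% + 57% = 63%, and Zara's stake falls to 11%.
Maya holds 63% of Stratus, so Maya controls Stratus.
Stratus holds 96% of Northlake, so Maya controls Northlake.
Maya did not control Northlake before and does after, so the clause is triggered.

Yes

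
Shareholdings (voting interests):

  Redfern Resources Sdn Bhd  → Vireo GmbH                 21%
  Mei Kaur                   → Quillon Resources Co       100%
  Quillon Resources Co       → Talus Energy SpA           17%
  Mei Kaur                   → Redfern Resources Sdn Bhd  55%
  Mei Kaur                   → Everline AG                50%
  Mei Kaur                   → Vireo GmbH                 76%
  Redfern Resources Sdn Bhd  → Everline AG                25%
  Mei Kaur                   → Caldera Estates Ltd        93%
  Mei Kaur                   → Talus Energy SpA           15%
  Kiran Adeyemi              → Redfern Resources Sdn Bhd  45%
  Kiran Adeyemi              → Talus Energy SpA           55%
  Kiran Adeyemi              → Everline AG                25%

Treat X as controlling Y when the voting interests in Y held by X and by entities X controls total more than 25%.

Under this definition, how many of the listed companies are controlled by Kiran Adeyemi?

Kiran holds 45% of Redfern, so Kiran controls Redfern.
Redfern and Kiran together hold 25% + 25% = 50% of Everline, so Kiran controls Everline.
Kiran holds 55% of Talus, so Kiran controls Talus.
No other company's threshold is met.
Kiran controls 3 companies.

3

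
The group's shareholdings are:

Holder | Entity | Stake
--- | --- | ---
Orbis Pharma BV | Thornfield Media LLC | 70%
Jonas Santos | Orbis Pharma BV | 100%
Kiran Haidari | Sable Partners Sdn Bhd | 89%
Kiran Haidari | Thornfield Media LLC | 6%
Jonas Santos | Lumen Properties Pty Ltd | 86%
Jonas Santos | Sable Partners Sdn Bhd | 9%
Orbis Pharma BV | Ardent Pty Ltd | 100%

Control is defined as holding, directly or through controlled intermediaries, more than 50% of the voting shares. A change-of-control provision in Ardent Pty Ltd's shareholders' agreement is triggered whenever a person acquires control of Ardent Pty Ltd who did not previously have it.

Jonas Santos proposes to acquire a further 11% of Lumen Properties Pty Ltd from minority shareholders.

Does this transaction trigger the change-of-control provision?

The purchase changes only Jonas's holdings, so Jonas is the only person who could newly come to control Ardent.
Jonas holds 100% of Orbis, so Jonas controls Orbis.
Orbis holds 100% of Ardent, so Jonas controls Ardent.
So Jonas already controls Ardent before the transaction.
After the purchase, Jonas's direct stake in Lumen rises to 86% + 11% = 97%.
Jonas controlled Ardent already, so this is not a new person acquiring control; every other person's position is unchanged or reduced.
No new person acquires control, so the clause is not triggered.

No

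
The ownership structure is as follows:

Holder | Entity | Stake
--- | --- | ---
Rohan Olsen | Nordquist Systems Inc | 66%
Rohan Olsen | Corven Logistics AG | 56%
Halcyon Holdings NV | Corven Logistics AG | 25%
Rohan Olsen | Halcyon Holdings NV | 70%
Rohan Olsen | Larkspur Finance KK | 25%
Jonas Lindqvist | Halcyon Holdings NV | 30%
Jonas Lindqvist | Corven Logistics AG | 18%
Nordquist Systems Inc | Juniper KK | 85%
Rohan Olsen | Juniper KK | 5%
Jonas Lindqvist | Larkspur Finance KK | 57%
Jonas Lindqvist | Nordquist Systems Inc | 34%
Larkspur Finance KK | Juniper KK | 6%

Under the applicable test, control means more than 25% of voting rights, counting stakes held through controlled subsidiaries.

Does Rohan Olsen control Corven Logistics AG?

Yes

Rohan holds 70% of Halcyon, so Rohan controls Halcyon.
Halcyon and Rohan together hold 25% + 56% = 81% of Corven, so Rohan controls Corven.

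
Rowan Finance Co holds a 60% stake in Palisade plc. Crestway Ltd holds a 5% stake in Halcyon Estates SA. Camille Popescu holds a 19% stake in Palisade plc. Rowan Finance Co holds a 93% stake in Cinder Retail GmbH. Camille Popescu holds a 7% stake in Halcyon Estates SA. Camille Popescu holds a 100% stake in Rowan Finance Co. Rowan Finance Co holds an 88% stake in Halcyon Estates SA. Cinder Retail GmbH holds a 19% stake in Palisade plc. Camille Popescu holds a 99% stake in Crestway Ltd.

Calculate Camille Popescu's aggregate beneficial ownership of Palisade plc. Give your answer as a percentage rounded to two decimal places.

Camille reaches Palisade along 3 paths.
Via Rowan → Cinder: 100% × 93% × 19% = 17.67%.
Direct stake: 19% = 19%.
Via Rowan: 100% × 60% = 60%.
Total: 17.67% + 19% + 60% = 96.67%.

96.67%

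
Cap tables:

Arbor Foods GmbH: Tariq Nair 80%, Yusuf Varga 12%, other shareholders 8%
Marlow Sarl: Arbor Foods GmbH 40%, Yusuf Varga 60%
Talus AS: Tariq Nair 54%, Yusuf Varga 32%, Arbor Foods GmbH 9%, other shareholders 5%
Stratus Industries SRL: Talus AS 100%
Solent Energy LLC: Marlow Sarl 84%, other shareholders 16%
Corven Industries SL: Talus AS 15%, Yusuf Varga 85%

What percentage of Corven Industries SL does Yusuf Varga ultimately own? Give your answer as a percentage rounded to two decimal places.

89.96%

Yusuf reaches Corven along 3 paths.
Via Talus: 32% × 15% = 4.8%.
Via Arbor → Talus: 12% × 9% × 15% = 0.162%.
Direct stake: 85% = 85%.
Total: 4.8% + 0.162% + 85% = 89.962%.
Rounded: 89.96%.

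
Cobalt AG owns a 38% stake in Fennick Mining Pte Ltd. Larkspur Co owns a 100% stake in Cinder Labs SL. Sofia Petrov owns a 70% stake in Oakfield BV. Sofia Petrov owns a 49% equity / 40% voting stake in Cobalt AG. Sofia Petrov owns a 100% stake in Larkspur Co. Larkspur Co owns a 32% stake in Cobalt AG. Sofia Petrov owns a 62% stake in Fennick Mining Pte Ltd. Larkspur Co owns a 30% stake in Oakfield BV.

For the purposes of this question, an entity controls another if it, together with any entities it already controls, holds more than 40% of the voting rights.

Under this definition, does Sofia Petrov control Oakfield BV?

Sofia holds 100% of Larkspur, so Sofia controls Larkspur.
Sofia and Larkspur together hold 70% + 30% = 100% of Oakfield, so Sofia controls Oakfield.

Yes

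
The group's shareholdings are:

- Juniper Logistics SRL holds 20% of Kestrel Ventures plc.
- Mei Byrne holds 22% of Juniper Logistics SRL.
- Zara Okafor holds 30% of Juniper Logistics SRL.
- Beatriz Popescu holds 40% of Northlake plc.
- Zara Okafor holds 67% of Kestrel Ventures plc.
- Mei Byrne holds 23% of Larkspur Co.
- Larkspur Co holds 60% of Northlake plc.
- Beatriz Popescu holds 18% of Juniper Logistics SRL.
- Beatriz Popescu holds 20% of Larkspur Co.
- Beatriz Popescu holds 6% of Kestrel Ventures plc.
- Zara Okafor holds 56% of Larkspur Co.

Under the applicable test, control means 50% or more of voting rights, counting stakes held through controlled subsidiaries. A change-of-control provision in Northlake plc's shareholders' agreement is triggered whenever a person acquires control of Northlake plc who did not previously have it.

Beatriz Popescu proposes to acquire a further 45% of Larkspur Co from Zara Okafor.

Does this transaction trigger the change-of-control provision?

The purchase adds only to Beatriz's holdings (Zara's stake shrinks), so Beatriz is the only person who could newly come to control Northlake.
Beatriz's largest direct stake is 40% in Northlake, which does not meet the threshold, so Beatriz controls no company.
In Northlake, Beatriz's side holds only 40%, not ≥ 50%.
So before the transaction, Beatriz does not control Northlake.
After the purchase, Beatriz's direct stake in Larkspur rises to 20% + 45% = 65%, and Zara's stake falls to 11%.
Beatriz holds 65% of Larkspur, so Beatriz controls Larkspur.
Beatriz and Larkspur together hold 40% + 60% = 100% of Northlake, so Beatriz controls Northlake.
Beatriz did not control Northlake before and does after, so the clause is triggered.

Yes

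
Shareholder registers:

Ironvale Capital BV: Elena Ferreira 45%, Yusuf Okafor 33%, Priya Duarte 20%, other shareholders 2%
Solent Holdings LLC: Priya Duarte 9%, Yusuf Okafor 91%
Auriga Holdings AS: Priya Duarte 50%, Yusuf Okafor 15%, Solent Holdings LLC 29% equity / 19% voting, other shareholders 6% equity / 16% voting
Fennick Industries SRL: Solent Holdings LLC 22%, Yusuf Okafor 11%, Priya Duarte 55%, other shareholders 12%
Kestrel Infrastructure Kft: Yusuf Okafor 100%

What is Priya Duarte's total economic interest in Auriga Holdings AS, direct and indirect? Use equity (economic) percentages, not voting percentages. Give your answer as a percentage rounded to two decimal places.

52.61%

Priya reaches Auriga along 2 paths.
Direct stake: 50% = 50%.
Via Solent: 9% × 29% = 2.61%.
Total: 50% + 2.61% = 52.61%.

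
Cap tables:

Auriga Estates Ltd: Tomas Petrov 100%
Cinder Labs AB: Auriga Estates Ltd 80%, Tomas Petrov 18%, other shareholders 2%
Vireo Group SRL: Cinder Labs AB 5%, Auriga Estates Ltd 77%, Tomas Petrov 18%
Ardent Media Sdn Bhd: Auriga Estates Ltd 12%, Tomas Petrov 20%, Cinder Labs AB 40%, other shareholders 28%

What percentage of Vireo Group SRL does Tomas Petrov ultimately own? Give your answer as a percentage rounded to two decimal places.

99.90%

Tomas reaches Vireo along 4 paths.
Via Auriga → Cinder: 100% × 80% × 5% = 4%.
Via Cinder: 18% × 5% = 0.9%.
Via Auriga: 100% × 77% = 77%.
Direct stake: 18% = 18%.
Total: 4% + 0.9% + 77% + 18% = 99.9%.
Rounded: 99.90%.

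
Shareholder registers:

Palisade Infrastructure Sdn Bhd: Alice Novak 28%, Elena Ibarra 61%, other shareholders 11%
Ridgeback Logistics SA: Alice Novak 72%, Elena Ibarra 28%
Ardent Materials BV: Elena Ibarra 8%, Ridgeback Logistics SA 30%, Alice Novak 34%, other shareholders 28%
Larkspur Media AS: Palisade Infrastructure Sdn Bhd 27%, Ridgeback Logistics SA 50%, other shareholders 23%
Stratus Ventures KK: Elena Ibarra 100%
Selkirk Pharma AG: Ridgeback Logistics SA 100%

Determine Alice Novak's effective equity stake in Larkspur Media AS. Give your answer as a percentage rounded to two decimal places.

43.56%

Alice reaches Larkspur along 2 paths.
Via Palisade: 28% × 27% = 7.56%.
Via Ridgeback: 72% × 50% = 36%.
Total: 7.56% + 36% = 43.56%.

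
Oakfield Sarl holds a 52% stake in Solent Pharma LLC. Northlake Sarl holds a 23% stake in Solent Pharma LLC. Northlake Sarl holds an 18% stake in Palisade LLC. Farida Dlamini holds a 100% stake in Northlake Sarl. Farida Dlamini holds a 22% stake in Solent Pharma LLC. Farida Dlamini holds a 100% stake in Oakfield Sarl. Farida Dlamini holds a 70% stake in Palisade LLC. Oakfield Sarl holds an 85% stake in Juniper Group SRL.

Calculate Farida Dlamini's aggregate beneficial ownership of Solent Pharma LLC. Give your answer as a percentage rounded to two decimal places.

97.00%

Farida reaches Solent along 3 paths.
Via Northlake: 100% × 23% = 23%.
Direct stake: 22% = 22%.
Via Oakfield: 100% × 52% = 52%.
Total: 23% + 22% + 52% = 97%.
Rounded: 97.00%.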